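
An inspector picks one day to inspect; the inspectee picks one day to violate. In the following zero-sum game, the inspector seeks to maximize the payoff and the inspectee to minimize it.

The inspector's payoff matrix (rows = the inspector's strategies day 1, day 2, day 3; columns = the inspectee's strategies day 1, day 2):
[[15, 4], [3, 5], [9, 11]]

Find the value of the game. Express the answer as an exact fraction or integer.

129/13

Row day 2 is strictly dominated by row day 3, so the inspector never plays it.
The remaining 2×2 game on (day 1, day 3) × (day 1, day 2) has no saddle point. Let the inspector play day 1 with probability p; indifference gives 15p + 9(1−p) = 4p + 11(1−p), so p = 2/13.
Similarly the inspectee's optimal q on day 1 is 7/13, and the value is 15·(7/13) + (4)·(6/13) = 129/13.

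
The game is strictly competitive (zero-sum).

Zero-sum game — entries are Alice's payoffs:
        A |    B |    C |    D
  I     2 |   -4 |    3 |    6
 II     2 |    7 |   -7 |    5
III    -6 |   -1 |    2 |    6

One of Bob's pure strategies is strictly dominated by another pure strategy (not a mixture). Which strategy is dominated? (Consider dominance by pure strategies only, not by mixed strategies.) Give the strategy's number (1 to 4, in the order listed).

4

Bob prefers columns that give Alice less. Compare D with A: 2 < 6, 2 < 5, -6 < 6.
So A strictly dominates D for Bob; D is strictly dominated.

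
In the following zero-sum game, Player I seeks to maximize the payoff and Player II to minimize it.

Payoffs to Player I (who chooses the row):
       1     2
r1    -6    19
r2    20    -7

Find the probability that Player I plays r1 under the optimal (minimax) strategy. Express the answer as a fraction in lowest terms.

27/52

Row minima are -6 and -7, so Player I's maximin is -6; column maxima are 20 and 19, so Player II's minimax is 19. These differ, so the equilibrium is in mixed strategies.
Let Player I play r1 with probability p. Player II is indifferent when −6p + 20(1−p) = 19p − 7(1−p), giving p = 27/52.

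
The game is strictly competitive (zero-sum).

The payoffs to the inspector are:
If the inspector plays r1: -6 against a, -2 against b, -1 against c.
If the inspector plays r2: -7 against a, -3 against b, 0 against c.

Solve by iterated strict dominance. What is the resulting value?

Column b is strictly dominated by a for the inspectee (-6<-2, -7<-3); eliminate b.
Column c is strictly dominated by a for the inspectee (-6<-1, -7<0); eliminate c.
Row r2 is strictly dominated by row r1 (-6>-7); eliminate r2.
Only (r1, a) remains, with payoff -6.

-6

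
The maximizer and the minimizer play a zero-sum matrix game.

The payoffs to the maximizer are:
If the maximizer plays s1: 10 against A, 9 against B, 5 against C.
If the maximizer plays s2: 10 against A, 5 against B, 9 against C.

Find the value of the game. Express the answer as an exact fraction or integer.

7

Column A is strictly dominated by C for the minimizer (it gives the maximizer more in every row).
The remaining 2×2 game on (s1, s2) × (B, C) has no saddle point. Let the maximizer play s1 with probability p; indifference gives 9p + 5(1−p) = 5p + 9(1−p), so p = 1/2.
Similarly the minimizer's optimal q on B is 1/2, and the value is 9·(1/2) + (5)·(1/2) = 7.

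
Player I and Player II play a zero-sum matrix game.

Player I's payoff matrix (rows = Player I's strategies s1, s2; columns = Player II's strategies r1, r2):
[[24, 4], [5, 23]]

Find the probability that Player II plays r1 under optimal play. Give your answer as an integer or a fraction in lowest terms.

Row minima are 4 and 5, so Player I's maximin is 5; column maxima are 24 and 23, so Player II's minimax is 23. These differ, so the equilibrium is in mixed strategies.
Let Player II play r1 with probability q. Player I is indifferent when 24q + 4(1−q) = 5q + 23(1−q), giving q = 1/2.

1/2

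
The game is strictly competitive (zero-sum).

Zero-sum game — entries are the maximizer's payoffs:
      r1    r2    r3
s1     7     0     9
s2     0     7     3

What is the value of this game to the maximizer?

7/2

Column r3 is strictly dominated by r1 for the minimizer (it gives the maximizer more in every row).
The remaining 2×2 game on (s1, s2) × (r1, r2) has no saddle point. Let the maximizer play s1 with probability p; indifference gives 7p = 7(1−p), so p = 1/2.
Similarly the minimizer's optimal q on r1 is 1/2, and the value is 7·(1/2) + (0)·(1/2) = 7/2.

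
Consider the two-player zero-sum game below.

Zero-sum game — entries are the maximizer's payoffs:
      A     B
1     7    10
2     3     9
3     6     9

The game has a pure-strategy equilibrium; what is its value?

7

Row minima: 7, 3, 6 → the maximizer's maximin is 7.
Column maxima: 7, 10 → the minimizer's minimax is 7.
They coincide at (1, A), so the value is 7.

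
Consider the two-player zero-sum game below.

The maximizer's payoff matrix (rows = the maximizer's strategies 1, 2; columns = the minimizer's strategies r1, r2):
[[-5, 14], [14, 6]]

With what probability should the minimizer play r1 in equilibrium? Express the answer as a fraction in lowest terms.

Row minima are -5 and 6, so the maximizer's maximin is 6; column maxima are 14 and 14, so the minimizer's minimax is 14. These differ, so the equilibrium is in mixed strategies.
Let the minimizer play r1 with probability q. The maximizer is indifferent when −5q + 14(1−q) = 14q + 6(1−q), giving q = 8/27.

8/27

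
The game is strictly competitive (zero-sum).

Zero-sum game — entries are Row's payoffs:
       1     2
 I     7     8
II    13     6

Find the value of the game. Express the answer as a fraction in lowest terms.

31/4

Row minima are 7 and 6, so Row's maximin is 7; column maxima are 13 and 8, so Column's minimax is 8. These differ, so the equilibrium is in mixed strategies.
Let Row play I with probability p. Column is indifferent when 7p + 13(1−p) = 8p + 6(1−p), giving p = 7/8.
Let Column play 1 with probability q. Row is indifferent when 7q + 8(1−q) = 13q + 6(1−q), giving q = 1/4.
The value is 7·(1/4) + (8)·(3/4) = 31/4.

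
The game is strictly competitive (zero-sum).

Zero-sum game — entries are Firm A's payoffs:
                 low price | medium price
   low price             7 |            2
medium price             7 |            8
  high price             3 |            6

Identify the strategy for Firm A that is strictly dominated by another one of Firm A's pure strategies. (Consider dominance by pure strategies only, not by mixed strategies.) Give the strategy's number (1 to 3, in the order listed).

Compare high price with medium price: 7 > 3, 8 > 6.
So medium price strictly dominates high price for Firm A; high price is strictly dominated.

3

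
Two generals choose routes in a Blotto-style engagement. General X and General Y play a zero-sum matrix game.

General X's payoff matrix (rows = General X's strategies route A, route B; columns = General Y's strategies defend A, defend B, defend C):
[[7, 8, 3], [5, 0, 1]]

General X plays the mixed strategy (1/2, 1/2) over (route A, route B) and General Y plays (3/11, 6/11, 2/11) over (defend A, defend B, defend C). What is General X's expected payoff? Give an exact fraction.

Against (3/11, 6/11, 2/11), each row's expected payoff is route A: 75/11; route B: 17/11.
Taking the (1/2, 1/2)-weighted average: (1/2)·(75/11) + (1/2)·(17/11) = 46/11.

46/11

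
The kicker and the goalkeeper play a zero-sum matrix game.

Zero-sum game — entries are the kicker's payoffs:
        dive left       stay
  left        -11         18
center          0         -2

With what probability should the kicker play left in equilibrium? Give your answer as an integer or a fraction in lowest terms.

Row minima are -11 and -2, so the kicker's maximin is -2; column maxima are 0 and 18, so the goalkeeper's minimax is 0. These differ, so the equilibrium is in mixed strategies.
Let the kicker play left with probability p. The goalkeeper is indifferent when −11p = 18p − 2(1−p), giving p = 2/31.

2/31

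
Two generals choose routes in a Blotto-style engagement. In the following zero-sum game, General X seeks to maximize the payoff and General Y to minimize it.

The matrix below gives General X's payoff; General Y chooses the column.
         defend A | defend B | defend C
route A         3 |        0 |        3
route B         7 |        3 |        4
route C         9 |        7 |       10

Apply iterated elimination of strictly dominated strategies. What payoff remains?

Row route A is strictly dominated by row route B (7>3, 3>0, 4>3); eliminate route A.
Column defend C is strictly dominated by defend B for General Y (3<4, 7<10); eliminate defend C.
Column defend A is strictly dominated by defend B for General Y (3<7, 7<9); eliminate defend A.
Row route B is strictly dominated by row route C (7>3); eliminate route B.
Only (route C, defend B) remains, with payoff 7.

7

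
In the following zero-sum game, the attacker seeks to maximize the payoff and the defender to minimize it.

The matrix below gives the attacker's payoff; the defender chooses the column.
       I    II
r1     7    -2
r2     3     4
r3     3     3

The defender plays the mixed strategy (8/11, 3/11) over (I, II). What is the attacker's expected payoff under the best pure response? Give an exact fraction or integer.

50/11

r1: (7)·(8/11) + (-2)·(3/11) = 50/11.
r2: (3)·(8/11) + (4)·(3/11) = 36/11.
r3: (3)·(8/11) + (3)·(3/11) = 3.
The best pure response is r1 with expected payoff 50/11.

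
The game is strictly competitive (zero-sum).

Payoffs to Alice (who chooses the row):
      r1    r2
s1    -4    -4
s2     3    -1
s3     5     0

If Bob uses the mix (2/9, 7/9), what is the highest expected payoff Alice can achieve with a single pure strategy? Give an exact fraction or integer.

s1: (-4)·(2/9) + (-4)·(7/9) = -4.
s2: (3)·(2/9) + (-1)·(7/9) = -1/9.
s3: (5)·(2/9) + (0)·(7/9) = 10/9.
The best pure response is s3 with expected payoff 10/9.

10/9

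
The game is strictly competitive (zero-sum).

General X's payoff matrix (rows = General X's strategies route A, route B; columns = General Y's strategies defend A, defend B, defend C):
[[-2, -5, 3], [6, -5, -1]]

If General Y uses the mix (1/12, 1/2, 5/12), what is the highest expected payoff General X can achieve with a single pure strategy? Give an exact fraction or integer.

route A: (-2)·(1/12) + (-5)·(1/2) + (3)·(5/12) = -17/12.
route B: (6)·(1/12) + (-5)·(1/2) + (-1)·(5/12) = -29/12.
The best pure response is route A with expected payoff -17/12.

-17/12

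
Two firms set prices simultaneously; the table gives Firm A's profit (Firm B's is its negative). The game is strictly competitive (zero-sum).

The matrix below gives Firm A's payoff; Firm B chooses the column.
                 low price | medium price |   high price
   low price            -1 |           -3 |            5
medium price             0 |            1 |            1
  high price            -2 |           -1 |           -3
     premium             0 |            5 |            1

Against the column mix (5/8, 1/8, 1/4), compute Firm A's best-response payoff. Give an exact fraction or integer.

7/8

low price: (-1)·(5/8) + (-3)·(1/8) + (5)·(1/4) = 1/4.
medium price: (0)·(5/8) + (1)·(1/8) + (1)·(1/4) = 3/8.
high price: (-2)·(5/8) + (-1)·(1/8) + (-3)·(1/4) = -17/8.
premium: (0)·(5/8) + (5)·(1/8) + (1)·(1/4) = 7/8.
The best pure response is premium with expected payoff 7/8.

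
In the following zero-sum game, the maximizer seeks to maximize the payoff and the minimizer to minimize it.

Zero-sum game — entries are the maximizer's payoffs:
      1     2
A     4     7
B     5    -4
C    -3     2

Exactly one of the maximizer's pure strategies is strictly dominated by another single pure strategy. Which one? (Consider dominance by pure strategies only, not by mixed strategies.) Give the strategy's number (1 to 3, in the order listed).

3

Compare C with A: 4 > -3, 7 > 2.
So A strictly dominates C for the maximizer; C is strictly dominated.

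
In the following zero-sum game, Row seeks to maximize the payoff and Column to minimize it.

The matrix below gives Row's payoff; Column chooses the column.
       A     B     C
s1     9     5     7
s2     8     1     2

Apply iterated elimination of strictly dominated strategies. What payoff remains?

5

Column C is strictly dominated by B for Column (5<7, 1<2); eliminate C.
Row s2 is strictly dominated by row s1 (9>8, 5>1); eliminate s2.
Column A is strictly dominated by B for Column (5<9); eliminate A.
Only (s1, B) remains, with payoff 5.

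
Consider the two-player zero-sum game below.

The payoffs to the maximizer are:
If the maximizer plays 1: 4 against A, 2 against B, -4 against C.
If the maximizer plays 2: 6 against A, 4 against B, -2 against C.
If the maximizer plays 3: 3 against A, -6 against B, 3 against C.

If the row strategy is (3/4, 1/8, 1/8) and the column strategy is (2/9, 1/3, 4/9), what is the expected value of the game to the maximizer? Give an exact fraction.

Against (2/9, 1/3, 4/9), each row's expected payoff is 1: -2/9; 2: 16/9; 3: 0.
Taking the (3/4, 1/8, 1/8)-weighted average: (3/4)·(-2/9) + (1/8)·(16/9) + (1/8)·(0) = 1/18.

1/18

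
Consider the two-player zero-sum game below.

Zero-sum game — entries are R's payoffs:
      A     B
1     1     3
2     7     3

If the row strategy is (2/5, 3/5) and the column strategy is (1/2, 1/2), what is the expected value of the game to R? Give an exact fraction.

Against (1/2, 1/2), each row's expected payoff is 1: 2; 2: 5.
Taking the (2/5, 3/5)-weighted average: (2/5)·(2) + (3/5)·(5) = 19/5.

19/5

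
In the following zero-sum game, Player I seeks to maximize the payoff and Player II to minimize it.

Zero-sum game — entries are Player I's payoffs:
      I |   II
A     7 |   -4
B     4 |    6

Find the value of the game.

Row minima are -4 and 4, so Player I's maximin is 4; column maxima are 7 and 6, so Player II's minimax is 6. These differ, so the equilibrium is in mixed strategies.
Let Player I play A with probability p. Player II is indifferent when 7p + 4(1−p) = −4p + 6(1−p), giving p = 2/13.
Let Player II play I with probability q. Player I is indifferent when 7q − 4(1−q) = 4q + 6(1−q), giving q = 10/13.
The value is 7·(10/13) + (-4)·(3/13) = 58/13.

58/13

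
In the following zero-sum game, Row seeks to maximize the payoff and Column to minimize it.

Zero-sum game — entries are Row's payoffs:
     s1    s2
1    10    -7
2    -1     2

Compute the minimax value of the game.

Row minima are -7 and -1, so Row's maximin is -1; column maxima are 10 and 2, so Column's minimax is 2. These differ, so the equilibrium is in mixed strategies.
Let Row play 1 with probability p. Column is indifferent when 10p − (1−p) = −7p + 2(1−p), giving p = 3/20.
Let Column play s1 with probability q. Row is indifferent when 10q − 7(1−q) = −q + 2(1−q), giving q = 9/20.
The value is 10·(9/20) + (-7)·(11/20) = 13/20.

13/20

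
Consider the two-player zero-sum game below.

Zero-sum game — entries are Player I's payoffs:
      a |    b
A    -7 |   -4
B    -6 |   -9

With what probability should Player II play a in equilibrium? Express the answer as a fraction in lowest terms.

5/6

Row minima are -7 and -9, so Player I's maximin is -7; column maxima are -6 and -4, so Player II's minimax is -6. These differ, so the equilibrium is in mixed strategies.
Let Player II play a with probability q. Player I is indifferent when −7q − 4(1−q) = −6q − 9(1−q), giving q = 5/6.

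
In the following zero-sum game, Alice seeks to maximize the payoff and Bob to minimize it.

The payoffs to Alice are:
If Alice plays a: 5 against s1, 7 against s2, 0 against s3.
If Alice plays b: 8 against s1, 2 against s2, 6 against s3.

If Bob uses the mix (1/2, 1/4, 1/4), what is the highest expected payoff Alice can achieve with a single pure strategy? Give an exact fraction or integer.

a: (5)·(1/2) + (7)·(1/4) + (0)·(1/4) = 17/4.
b: (8)·(1/2) + (2)·(1/4) + (6)·(1/4) = 6.
The best pure response is b with expected payoff 6.

6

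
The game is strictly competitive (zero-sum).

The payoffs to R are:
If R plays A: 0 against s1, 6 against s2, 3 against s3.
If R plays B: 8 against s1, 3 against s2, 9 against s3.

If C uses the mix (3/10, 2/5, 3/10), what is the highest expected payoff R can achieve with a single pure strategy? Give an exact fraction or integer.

A: (0)·(3/10) + (6)·(2/5) + (3)·(3/10) = 33/10.
B: (8)·(3/10) + (3)·(2/5) + (9)·(3/10) = 63/10.
The best pure response is B with expected payoff 63/10.

63/10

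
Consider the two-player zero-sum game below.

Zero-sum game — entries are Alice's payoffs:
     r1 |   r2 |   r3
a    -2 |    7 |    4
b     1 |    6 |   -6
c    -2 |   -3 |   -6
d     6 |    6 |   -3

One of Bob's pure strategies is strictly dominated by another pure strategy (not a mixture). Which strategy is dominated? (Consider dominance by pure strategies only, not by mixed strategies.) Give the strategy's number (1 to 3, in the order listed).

Bob prefers columns that give Alice less. Compare r2 with r3: 4 < 7, -6 < 6, -6 < -3, -3 < 6.
So r3 strictly dominates r2 for Bob; r2 is strictly dominated.

2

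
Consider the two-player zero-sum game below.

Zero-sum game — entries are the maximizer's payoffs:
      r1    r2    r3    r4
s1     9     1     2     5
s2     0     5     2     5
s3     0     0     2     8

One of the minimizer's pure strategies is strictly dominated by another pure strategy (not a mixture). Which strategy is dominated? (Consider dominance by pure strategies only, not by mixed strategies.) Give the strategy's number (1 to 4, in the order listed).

4

The minimizer prefers columns that give the maximizer less. Compare r4 with r3: 2 < 5, 2 < 5, 2 < 8.
So r3 strictly dominates r4 for the minimizer; r4 is strictly dominated.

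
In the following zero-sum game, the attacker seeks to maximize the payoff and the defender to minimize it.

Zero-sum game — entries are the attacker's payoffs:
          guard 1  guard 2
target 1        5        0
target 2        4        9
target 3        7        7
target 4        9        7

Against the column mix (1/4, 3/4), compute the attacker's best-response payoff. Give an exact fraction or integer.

target 1: (5)·(1/4) + (0)·(3/4) = 5/4.
target 2: (4)·(1/4) + (9)·(3/4) = 31/4.
target 3: (7)·(1/4) + (7)·(3/4) = 7.
target 4: (9)·(1/4) + (7)·(3/4) = 15/2.
The best pure response is target 2 with expected payoff 31/4.

31/4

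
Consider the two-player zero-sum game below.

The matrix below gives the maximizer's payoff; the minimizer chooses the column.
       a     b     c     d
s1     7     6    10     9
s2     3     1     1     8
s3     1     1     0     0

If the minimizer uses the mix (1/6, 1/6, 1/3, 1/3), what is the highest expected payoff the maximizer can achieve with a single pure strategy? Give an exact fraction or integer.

s1: (7)·(1/6) + (6)·(1/6) + (10)·(1/3) + (9)·(1/3) = 17/2.
s2: (3)·(1/6) + (1)·(1/6) + (1)·(1/3) + (8)·(1/3) = 11/3.
s3: (1)·(1/6) + (1)·(1/6) + (0)·(1/3) + (0)·(1/3) = 1/3.
The best pure response is s1 with expected payoff 17/2.

17/2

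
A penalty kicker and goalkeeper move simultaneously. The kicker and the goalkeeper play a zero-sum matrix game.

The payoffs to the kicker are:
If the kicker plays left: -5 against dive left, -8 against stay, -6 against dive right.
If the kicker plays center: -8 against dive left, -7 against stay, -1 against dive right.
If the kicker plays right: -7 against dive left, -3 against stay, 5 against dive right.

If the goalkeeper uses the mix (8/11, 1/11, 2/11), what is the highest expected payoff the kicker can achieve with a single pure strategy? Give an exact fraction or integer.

left: (-5)·(8/11) + (-8)·(1/11) + (-6)·(2/11) = -60/11.
center: (-8)·(8/11) + (-7)·(1/11) + (-1)·(2/11) = -73/11.
right: (-7)·(8/11) + (-3)·(1/11) + (5)·(2/11) = -49/11.
The best pure response is right with expected payoff -49/11.

-49/11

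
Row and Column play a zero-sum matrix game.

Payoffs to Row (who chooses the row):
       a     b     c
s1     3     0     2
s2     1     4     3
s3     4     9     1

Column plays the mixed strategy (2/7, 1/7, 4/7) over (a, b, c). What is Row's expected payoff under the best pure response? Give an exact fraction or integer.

3

s1: (3)·(2/7) + (0)·(1/7) + (2)·(4/7) = 2.
s2: (1)·(2/7) + (4)·(1/7) + (3)·(4/7) = 18/7.
s3: (4)·(2/7) + (9)·(1/7) + (1)·(4/7) = 3.
The best pure response is s3 with expected payoff 3.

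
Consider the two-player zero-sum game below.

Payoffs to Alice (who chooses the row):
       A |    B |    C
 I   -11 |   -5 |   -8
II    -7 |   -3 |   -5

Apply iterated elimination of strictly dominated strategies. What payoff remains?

-7

Row I is strictly dominated by row II (-7>-11, -3>-5, -5>-8); eliminate I.
Column C is strictly dominated by A for Bob (-7<-5); eliminate C.
Column B is strictly dominated by A for Bob (-7<-3); eliminate B.
Only (II, A) remains, with payoff -7.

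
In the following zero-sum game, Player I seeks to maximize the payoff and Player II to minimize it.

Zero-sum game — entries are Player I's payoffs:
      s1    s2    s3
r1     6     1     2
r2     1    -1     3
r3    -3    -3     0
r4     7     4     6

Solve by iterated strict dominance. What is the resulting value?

4

Row r2 is strictly dominated by row r4 (7>1, 4>-1, 6>3); eliminate r2.
Row r3 is strictly dominated by row r1 (6>-3, 1>-3, 2>0); eliminate r3.
Row r1 is strictly dominated by row r4 (7>6, 4>1, 6>2); eliminate r1.
Column s3 is strictly dominated by s2 for Player II (4<6); eliminate s3.
Column s1 is strictly dominated by s2 for Player II (4<7); eliminate s1.
Only (r4, s2) remains, with payoff 4.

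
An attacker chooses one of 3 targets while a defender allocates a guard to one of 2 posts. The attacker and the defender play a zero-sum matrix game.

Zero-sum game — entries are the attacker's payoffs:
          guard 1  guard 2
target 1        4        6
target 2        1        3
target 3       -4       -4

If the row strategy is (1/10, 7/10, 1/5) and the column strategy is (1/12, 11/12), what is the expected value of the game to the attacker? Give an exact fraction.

53/30

Against (1/12, 11/12), each row's expected payoff is target 1: 35/6; target 2: 17/6; target 3: -4.
Taking the (1/10, 7/10, 1/5)-weighted average: (1/10)·(35/6) + (7/10)·(17/6) + (1/5)·(-4) = 53/30.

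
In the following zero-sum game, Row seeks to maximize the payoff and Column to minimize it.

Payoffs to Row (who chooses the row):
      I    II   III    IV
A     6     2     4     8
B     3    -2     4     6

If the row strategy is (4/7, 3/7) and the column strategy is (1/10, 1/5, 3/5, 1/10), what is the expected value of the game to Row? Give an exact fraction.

Against (1/10, 1/5, 3/5, 1/10), each row's expected payoff is A: 21/5; B: 29/10.
Taking the (4/7, 3/7)-weighted average: (4/7)·(21/5) + (3/7)·(29/10) = 51/14.

51/14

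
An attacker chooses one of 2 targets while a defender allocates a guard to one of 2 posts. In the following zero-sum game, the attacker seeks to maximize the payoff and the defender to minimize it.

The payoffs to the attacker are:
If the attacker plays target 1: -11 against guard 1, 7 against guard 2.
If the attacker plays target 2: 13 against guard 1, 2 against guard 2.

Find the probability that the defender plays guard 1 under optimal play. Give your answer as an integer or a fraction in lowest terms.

Row minima are -11 and 2, so the attacker's maximin is 2; column maxima are 13 and 7, so the defender's minimax is 7. These differ, so the equilibrium is in mixed strategies.
Let the defender play guard 1 with probability q. The attacker is indifferent when −11q + 7(1−q) = 13q + 2(1−q), giving q = 5/29.

5/29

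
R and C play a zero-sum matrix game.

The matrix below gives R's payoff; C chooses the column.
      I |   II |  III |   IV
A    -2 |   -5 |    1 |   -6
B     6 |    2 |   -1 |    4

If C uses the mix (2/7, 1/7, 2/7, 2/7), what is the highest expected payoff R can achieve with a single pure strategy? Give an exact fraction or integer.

A: (-2)·(2/7) + (-5)·(1/7) + (1)·(2/7) + (-6)·(2/7) = -19/7.
B: (6)·(2/7) + (2)·(1/7) + (-1)·(2/7) + (4)·(2/7) = 20/7.
The best pure response is B with expected payoff 20/7.

20/7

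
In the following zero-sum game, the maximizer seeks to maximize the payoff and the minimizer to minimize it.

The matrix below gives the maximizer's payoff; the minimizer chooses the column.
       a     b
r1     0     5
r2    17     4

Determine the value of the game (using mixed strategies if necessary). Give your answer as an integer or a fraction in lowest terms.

85/18

Row minima are 0 and 4, so the maximizer's maximin is 4; column maxima are 17 and 5, so the minimizer's minimax is 5. These differ, so the equilibrium is in mixed strategies.
Let the maximizer play r1 with probability p. The minimizer is indifferent when 17(1−p) = 5p + 4(1−p), giving p = 13/18.
Let the minimizer play a with probability q. The maximizer is indifferent when 5(1−q) = 17q + 4(1−q), giving q = 1/18.
The value is 0·(1/18) + (5)·(17/18) = 85/18.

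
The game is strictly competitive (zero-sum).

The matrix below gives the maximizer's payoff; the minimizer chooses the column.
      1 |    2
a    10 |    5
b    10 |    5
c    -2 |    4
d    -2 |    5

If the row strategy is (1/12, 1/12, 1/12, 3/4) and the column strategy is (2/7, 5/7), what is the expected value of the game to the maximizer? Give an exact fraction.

295/84

Against (2/7, 5/7), each row's expected payoff is a: 45/7; b: 45/7; c: 16/7; d: 3.
Taking the (1/12, 1/12, 1/12, 3/4)-weighted average: (1/12)·(45/7) + (1/12)·(45/7) + (1/12)·(16/7) + (3/4)·(3) = 295/84.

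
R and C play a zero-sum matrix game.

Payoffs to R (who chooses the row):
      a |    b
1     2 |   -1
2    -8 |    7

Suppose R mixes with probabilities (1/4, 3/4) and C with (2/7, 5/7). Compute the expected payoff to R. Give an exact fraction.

Against (2/7, 5/7), each row's expected payoff is 1: -1/7; 2: 19/7.
Taking the (1/4, 3/4)-weighted average: (1/4)·(-1/7) + (3/4)·(19/7) = 2.

2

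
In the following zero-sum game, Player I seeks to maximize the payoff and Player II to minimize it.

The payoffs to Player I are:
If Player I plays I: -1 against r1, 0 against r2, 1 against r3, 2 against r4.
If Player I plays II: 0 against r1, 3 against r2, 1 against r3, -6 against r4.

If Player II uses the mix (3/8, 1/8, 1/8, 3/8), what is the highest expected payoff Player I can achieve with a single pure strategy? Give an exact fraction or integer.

1/2

I: (-1)·(3/8) + (0)·(1/8) + (1)·(1/8) + (2)·(3/8) = 1/2.
II: (0)·(3/8) + (3)·(1/8) + (1)·(1/8) + (-6)·(3/8) = -7/4.
The best pure response is I with expected payoff 1/2.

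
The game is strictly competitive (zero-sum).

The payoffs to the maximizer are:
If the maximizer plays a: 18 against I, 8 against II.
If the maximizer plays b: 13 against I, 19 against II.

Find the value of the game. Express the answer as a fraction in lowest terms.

119/8

Row minima are 8 and 13, so the maximizer's maximin is 13; column maxima are 18 and 19, so the minimizer's minimax is 18. These differ, so the equilibrium is in mixed strategies.
Let the maximizer play a with probability p. The minimizer is indifferent when 18p + 13(1−p) = 8p + 19(1−p), giving p = 3/8.
Let the minimizer play I with probability q. The maximizer is indifferent when 18q + 8(1−q) = 13q + 19(1−q), giving q = 11/16.
The value is 18·(11/16) + (8)·(5/16) = 119/8.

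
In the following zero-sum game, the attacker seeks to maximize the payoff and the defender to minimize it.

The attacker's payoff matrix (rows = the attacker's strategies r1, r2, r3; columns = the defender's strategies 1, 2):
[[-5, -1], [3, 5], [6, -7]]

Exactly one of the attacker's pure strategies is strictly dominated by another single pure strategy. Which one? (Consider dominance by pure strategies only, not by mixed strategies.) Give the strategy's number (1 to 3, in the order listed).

1

Compare r1 with r2: 3 > -5, 5 > -1.
So r2 strictly dominates r1 for the attacker; r1 is strictly dominated.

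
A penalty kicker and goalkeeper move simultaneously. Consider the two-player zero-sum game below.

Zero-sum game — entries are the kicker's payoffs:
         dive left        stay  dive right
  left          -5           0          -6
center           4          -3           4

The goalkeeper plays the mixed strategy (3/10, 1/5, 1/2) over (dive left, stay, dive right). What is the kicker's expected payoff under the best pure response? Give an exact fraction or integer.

left: (-5)·(3/10) + (0)·(1/5) + (-6)·(1/2) = -9/2.
center: (4)·(3/10) + (-3)·(1/5) + (4)·(1/2) = 13/5.
The best pure response is center with expected payoff 13/5.

13/5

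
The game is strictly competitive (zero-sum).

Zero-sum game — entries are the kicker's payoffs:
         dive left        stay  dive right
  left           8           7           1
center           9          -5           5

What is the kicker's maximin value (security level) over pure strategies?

1

The worst-case payoff for each row is left: 1, center: -5.
The best of these is 1.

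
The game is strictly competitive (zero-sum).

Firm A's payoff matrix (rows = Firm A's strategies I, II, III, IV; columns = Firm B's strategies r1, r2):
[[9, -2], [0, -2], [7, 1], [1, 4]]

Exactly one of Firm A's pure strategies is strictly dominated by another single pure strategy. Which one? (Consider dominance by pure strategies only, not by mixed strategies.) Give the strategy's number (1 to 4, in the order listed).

Compare II with III: 7 > 0, 1 > -2.
So III strictly dominates II for Firm A; II is strictly dominated.

2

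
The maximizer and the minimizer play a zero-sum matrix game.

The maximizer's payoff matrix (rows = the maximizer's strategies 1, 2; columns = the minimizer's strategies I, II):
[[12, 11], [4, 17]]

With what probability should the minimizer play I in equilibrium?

3/7

Row minima are 11 and 4, so the maximizer's maximin is 11; column maxima are 12 and 17, so the minimizer's minimax is 12. These differ, so the equilibrium is in mixed strategies.
Let the minimizer play I with probability q. The maximizer is indifferent when 12q + 11(1−q) = 4q + 17(1−q), giving q = 3/7.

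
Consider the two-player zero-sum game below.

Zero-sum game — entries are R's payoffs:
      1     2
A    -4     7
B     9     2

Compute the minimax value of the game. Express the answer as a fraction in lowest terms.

71/18

Row minima are -4 and 2, so R's maximin is 2; column maxima are 9 and 7, so C's minimax is 7. These differ, so the equilibrium is in mixed strategies.
Let R play A with probability p. C is indifferent when −4p + 9(1−p) = 7p + 2(1−p), giving p = 7/18.
Let C play 1 with probability q. R is indifferent when −4q + 7(1−q) = 9q + 2(1−q), giving q = 5/18.
The value is -4·(5/18) + (7)·(13/18) = 71/18.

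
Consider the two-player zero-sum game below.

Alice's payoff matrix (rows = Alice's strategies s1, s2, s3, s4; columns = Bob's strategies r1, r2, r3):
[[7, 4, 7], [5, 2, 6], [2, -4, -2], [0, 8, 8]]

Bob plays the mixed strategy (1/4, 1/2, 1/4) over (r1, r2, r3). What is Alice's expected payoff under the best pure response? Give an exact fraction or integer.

s1: (7)·(1/4) + (4)·(1/2) + (7)·(1/4) = 11/2.
s2: (5)·(1/4) + (2)·(1/2) + (6)·(1/4) = 15/4.
s3: (2)·(1/4) + (-4)·(1/2) + (-2)·(1/4) = -2.
s4: (0)·(1/4) + (8)·(1/2) + (8)·(1/4) = 6.
The best pure response is s4 with expected payoff 6.

6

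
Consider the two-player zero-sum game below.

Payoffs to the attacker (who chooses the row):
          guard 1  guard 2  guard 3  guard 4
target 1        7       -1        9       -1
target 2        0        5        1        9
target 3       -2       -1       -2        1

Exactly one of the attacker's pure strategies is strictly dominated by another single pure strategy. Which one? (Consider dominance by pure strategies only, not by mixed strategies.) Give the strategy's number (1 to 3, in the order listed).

3

Compare target 3 with target 2: 0 > -2, 5 > -1, 1 > -2, 9 > 1.
So target 2 strictly dominates target 3 for the attacker; target 3 is strictly dominated.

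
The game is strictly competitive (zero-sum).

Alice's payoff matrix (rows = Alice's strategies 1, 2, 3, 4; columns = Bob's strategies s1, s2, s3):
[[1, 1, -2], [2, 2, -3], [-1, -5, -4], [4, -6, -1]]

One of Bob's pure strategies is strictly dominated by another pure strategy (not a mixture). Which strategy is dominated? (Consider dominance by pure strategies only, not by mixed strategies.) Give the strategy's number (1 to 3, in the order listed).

1

Bob prefers columns that give Alice less. Compare s1 with s3: -2 < 1, -3 < 2, -4 < -1, -1 < 4.
So s3 strictly dominates s1 for Bob; s1 is strictly dominated.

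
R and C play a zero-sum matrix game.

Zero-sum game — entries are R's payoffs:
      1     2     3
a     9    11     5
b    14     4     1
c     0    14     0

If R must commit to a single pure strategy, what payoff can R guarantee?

The worst-case payoff for each row is a: 5, b: 1, c: 0.
The best of these is 5.

5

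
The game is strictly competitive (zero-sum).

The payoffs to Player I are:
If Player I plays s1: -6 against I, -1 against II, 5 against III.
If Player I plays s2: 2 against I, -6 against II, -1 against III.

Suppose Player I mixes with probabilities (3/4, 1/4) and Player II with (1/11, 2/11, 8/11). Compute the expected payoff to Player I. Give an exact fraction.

39/22

Against (1/11, 2/11, 8/11), each row's expected payoff is s1: 32/11; s2: -18/11.
Taking the (3/4, 1/4)-weighted average: (3/4)·(32/11) + (1/4)·(-18/11) = 39/22.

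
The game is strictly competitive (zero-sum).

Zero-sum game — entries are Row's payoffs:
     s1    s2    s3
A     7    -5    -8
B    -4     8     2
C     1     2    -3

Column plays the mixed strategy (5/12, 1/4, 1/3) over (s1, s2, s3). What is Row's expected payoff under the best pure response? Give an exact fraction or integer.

1

A: (7)·(5/12) + (-5)·(1/4) + (-8)·(1/3) = -1.
B: (-4)·(5/12) + (8)·(1/4) + (2)·(1/3) = 1.
C: (1)·(5/12) + (2)·(1/4) + (-3)·(1/3) = -1/12.
The best pure response is B with expected payoff 1.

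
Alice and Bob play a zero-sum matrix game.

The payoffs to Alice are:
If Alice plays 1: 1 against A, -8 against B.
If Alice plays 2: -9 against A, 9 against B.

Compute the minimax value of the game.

-7/3

Row minima are -8 and -9, so Alice's maximin is -8; column maxima are 1 and 9, so Bob's minimax is 1. These differ, so the equilibrium is in mixed strategies.
Let Alice play 1 with probability p. Bob is indifferent when p − 9(1−p) = −8p + 9(1−p), giving p = 2/3.
Let Bob play A with probability q. Alice is indifferent when q − 8(1−q) = −9q + 9(1−q), giving q = 17/27.
The value is 1·(17/27) + (-8)·(10/27) = -7/3.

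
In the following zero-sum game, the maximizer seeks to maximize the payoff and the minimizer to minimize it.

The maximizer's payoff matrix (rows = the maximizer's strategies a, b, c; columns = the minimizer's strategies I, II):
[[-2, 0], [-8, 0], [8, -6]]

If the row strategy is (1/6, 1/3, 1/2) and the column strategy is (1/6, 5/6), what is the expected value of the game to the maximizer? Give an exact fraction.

-7/3

Against (1/6, 5/6), each row's expected payoff is a: -1/3; b: -4/3; c: -11/3.
Taking the (1/6, 1/3, 1/2)-weighted average: (1/6)·(-1/3) + (1/3)·(-4/3) + (1/2)·(-11/3) = -7/3.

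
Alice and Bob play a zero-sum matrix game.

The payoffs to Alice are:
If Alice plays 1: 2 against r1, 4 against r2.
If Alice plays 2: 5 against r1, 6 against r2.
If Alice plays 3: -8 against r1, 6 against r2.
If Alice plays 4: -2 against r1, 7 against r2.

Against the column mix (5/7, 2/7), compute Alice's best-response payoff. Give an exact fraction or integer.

37/7

1: (2)·(5/7) + (4)·(2/7) = 18/7.
2: (5)·(5/7) + (6)·(2/7) = 37/7.
3: (-8)·(5/7) + (6)·(2/7) = -4.
4: (-2)·(5/7) + (7)·(2/7) = 4/7.
The best pure response is 2 with expected payoff 37/7.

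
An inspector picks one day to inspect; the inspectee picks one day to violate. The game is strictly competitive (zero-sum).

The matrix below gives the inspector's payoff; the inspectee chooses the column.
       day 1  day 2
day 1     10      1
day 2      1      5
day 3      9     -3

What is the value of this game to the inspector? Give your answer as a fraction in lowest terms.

49/13

Row day 3 is strictly dominated by row day 1, so the inspector never plays it.
The remaining 2×2 game on (day 1, day 2) × (day 1, day 2) has no saddle point. Let the inspector play day 1 with probability p; indifference gives 10p + (1−p) = p + 5(1−p), so p = 4/13.
Similarly the inspectee's optimal q on day 1 is 4/13, and the value is 10·(4/13) + (1)·(9/13) = 49/13.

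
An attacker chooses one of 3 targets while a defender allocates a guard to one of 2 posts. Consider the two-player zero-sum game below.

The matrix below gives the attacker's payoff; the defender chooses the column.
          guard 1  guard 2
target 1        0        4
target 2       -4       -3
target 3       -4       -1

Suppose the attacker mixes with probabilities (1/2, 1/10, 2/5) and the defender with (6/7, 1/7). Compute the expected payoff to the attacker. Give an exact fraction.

-107/70

Against (6/7, 1/7), each row's expected payoff is target 1: 4/7; target 2: -27/7; target 3: -25/7.
Taking the (1/2, 1/10, 2/5)-weighted average: (1/2)·(4/7) + (1/10)·(-27/7) + (2/5)·(-25/7) = -107/70.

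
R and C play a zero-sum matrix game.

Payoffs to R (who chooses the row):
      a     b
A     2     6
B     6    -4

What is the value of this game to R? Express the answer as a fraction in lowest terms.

Row minima are 2 and -4, so R's maximin is 2; column maxima are 6 and 6, so C's minimax is 6. These differ, so the equilibrium is in mixed strategies.
Let R play A with probability p. C is indifferent when 2p + 6(1−p) = 6p − 4(1−p), giving p = 5/7.
Let C play a with probability q. R is indifferent when 2q + 6(1−q) = 6q − 4(1−q), giving q = 5/7.
The value is 2·(5/7) + (6)·(2/7) = 22/7.

22/7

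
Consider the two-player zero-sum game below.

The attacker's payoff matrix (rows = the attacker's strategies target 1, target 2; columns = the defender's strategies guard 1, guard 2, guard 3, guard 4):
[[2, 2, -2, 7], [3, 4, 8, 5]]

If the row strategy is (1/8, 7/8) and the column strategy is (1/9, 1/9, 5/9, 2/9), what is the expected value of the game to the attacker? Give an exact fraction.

Against (1/9, 1/9, 5/9, 2/9), each row's expected payoff is target 1: 8/9; target 2: 19/3.
Taking the (1/8, 7/8)-weighted average: (1/8)·(8/9) + (7/8)·(19/3) = 407/72.

407/72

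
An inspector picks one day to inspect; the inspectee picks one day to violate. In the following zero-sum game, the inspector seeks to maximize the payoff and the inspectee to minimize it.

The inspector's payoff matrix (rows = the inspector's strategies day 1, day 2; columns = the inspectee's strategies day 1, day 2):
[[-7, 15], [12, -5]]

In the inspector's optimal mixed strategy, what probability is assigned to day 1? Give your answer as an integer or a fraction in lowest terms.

Row minima are -7 and -5, so the inspector's maximin is -5; column maxima are 12 and 15, so the inspectee's minimax is 12. These differ, so the equilibrium is in mixed strategies.
Let the inspector play day 1 with probability p. The inspectee is indifferent when −7p + 12(1−p) = 15p − 5(1−p), giving p = 17/39.

17/39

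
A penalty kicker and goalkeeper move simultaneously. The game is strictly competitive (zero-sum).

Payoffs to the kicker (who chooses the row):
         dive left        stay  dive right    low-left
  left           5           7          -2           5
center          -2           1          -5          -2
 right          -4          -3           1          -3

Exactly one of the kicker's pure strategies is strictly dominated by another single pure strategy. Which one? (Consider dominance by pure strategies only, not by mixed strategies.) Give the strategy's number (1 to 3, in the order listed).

Compare center with left: 5 > -2, 7 > 1, -2 > -5, 5 > -2.
So left strictly dominates center for the kicker; center is strictly dominated.

2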